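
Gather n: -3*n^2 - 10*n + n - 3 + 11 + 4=-3*n^2 - 9*n + 12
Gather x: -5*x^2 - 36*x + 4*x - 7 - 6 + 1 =-5*x^2 - 32*x - 12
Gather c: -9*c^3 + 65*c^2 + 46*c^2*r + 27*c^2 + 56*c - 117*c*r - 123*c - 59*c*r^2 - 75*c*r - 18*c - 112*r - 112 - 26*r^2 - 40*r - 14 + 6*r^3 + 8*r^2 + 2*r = -9*c^3 + c^2*(46*r + 92) + c*(-59*r^2 - 192*r - 85) + 6*r^3 - 18*r^2 - 150*r - 126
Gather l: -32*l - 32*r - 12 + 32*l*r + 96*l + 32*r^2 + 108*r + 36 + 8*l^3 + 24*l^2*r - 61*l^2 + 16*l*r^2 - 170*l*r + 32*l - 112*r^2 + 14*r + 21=8*l^3 + l^2*(24*r - 61) + l*(16*r^2 - 138*r + 96) - 80*r^2 + 90*r + 45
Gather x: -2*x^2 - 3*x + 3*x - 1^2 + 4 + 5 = 8 - 2*x^2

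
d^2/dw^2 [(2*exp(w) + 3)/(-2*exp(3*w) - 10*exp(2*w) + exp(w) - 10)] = (-32*exp(6*w) - 228*exp(5*w) - 876*exp(4*w) - 688*exp(3*w) + 1830*exp(2*w) + 1177*exp(w) - 230)*exp(w)/(8*exp(9*w) + 120*exp(8*w) + 588*exp(7*w) + 1000*exp(6*w) + 906*exp(5*w) + 2910*exp(4*w) - exp(3*w) + 3030*exp(2*w) - 300*exp(w) + 1000)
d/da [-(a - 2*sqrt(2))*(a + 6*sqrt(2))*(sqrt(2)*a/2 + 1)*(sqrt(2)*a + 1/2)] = -4*a^3 - 63*sqrt(2)*a^2/4 + 27*a + 28*sqrt(2)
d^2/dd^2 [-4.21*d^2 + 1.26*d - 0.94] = -8.42000000000000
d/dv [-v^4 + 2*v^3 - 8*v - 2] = -4*v^3 + 6*v^2 - 8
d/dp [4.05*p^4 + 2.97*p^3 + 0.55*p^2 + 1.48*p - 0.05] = 16.2*p^3 + 8.91*p^2 + 1.1*p + 1.48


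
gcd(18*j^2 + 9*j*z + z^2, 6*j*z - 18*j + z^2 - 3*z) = 6*j + z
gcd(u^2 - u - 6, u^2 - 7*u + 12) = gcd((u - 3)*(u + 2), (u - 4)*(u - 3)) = u - 3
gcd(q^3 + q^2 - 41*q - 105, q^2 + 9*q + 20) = q + 5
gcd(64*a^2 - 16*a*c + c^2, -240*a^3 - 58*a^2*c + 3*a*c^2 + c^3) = 8*a - c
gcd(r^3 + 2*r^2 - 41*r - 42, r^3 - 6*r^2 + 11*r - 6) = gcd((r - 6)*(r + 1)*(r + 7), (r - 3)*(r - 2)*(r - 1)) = 1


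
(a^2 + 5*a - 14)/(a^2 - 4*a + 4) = (a + 7)/(a - 2)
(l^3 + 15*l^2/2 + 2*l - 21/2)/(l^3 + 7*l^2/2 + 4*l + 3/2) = (l^2 + 6*l - 7)/(l^2 + 2*l + 1)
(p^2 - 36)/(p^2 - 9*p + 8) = (p^2 - 36)/(p^2 - 9*p + 8)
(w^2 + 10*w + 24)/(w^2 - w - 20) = (w + 6)/(w - 5)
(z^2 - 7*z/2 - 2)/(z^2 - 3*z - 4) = (z + 1/2)/(z + 1)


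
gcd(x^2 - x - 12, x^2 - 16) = x - 4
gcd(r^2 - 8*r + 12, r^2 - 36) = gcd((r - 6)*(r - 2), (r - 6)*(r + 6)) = r - 6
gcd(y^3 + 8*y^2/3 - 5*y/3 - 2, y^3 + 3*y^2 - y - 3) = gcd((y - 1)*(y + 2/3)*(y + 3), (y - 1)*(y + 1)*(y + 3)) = y^2 + 2*y - 3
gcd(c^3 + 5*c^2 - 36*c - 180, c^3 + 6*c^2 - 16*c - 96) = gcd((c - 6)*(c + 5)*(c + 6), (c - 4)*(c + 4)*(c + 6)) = c + 6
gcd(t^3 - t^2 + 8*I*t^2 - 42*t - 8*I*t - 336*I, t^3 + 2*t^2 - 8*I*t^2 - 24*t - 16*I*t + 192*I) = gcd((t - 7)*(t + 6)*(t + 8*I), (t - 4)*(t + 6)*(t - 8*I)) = t + 6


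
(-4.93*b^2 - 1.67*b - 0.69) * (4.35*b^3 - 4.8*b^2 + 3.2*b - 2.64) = -21.4455*b^5 + 16.3995*b^4 - 10.7615*b^3 + 10.9832*b^2 + 2.2008*b + 1.8216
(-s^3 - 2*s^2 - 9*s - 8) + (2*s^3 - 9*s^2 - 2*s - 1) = s^3 - 11*s^2 - 11*s - 9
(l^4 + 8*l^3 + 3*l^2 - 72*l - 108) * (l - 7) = l^5 + l^4 - 53*l^3 - 93*l^2 + 396*l + 756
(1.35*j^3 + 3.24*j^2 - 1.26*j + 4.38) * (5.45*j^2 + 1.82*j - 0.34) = 7.3575*j^5 + 20.115*j^4 - 1.4292*j^3 + 20.4762*j^2 + 8.4*j - 1.4892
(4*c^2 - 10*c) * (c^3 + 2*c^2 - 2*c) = 4*c^5 - 2*c^4 - 28*c^3 + 20*c^2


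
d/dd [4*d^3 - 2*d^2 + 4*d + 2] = 12*d^2 - 4*d + 4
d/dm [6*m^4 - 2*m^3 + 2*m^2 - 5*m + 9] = 24*m^3 - 6*m^2 + 4*m - 5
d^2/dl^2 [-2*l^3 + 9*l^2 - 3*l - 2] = 18 - 12*l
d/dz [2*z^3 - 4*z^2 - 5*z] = 6*z^2 - 8*z - 5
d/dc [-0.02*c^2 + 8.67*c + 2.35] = 8.67 - 0.04*c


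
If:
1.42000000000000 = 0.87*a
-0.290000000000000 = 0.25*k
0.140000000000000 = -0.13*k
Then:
No Solution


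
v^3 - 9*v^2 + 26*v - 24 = (v - 4)*(v - 3)*(v - 2)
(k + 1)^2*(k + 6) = k^3 + 8*k^2 + 13*k + 6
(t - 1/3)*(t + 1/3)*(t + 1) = t^3 + t^2 - t/9 - 1/9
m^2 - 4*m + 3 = (m - 3)*(m - 1)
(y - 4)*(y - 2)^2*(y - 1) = y^4 - 9*y^3 + 28*y^2 - 36*y + 16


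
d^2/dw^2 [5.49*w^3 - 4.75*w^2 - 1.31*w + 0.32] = 32.94*w - 9.5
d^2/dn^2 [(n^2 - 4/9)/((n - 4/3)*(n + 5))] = 2*(-297*n^3 + 1512*n^2 - 396*n + 2876)/(3*(27*n^6 + 297*n^5 + 549*n^4 - 2629*n^3 - 3660*n^2 + 13200*n - 8000))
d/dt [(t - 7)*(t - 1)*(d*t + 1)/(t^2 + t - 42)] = (d*t^4 + 2*d*t^3 - 141*d*t^2 + 672*d*t - 294*d + 9*t^2 - 98*t + 329)/(t^4 + 2*t^3 - 83*t^2 - 84*t + 1764)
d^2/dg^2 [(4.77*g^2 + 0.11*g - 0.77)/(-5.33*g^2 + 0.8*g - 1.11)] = (-46.928518*g^3 + 300.573624*g^2 - 15.794922*g - 20.075096)/(151.419437*g^6 - 68.18136*g^5 + 104.835237*g^4 - 28.91024*g^3 + 21.832479*g^2 - 2.95704*g + 1.367631)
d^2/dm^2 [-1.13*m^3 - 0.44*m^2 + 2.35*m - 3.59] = -6.78*m - 0.88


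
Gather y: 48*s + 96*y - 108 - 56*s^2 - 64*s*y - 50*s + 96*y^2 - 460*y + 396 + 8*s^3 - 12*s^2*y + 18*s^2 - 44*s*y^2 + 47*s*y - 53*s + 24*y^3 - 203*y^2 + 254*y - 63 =8*s^3 - 38*s^2 - 55*s + 24*y^3 + y^2*(-44*s - 107) + y*(-12*s^2 - 17*s - 110) + 225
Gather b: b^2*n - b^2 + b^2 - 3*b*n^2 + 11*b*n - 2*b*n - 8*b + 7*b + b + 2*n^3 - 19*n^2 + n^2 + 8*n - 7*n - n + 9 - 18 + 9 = b^2*n + b*(-3*n^2 + 9*n) + 2*n^3 - 18*n^2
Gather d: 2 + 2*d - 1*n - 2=2*d - n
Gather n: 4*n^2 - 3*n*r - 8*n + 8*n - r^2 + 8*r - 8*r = 4*n^2 - 3*n*r - r^2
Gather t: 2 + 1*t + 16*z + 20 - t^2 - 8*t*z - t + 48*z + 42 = -t^2 - 8*t*z + 64*z + 64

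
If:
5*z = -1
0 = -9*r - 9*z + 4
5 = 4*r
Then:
No Solution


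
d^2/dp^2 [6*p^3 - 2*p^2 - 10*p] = 36*p - 4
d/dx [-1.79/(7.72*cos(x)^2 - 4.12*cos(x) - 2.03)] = (7.3748 - 27.6376*cos(x))*sin(x)/(-7.72*cos(x)^2 + 4.12*cos(x) + 2.03)^2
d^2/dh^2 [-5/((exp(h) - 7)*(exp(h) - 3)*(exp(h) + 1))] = (-45*exp(5*h) + 495*exp(4*h) - 1730*exp(3*h) + 2430*exp(2*h) - 4385*exp(h) + 1155)*exp(h)/(exp(9*h) - 27*exp(8*h) + 276*exp(7*h) - 1260*exp(6*h) + 1902*exp(5*h) + 3222*exp(4*h) - 9820*exp(3*h) - 4284*exp(2*h) + 14553*exp(h) + 9261)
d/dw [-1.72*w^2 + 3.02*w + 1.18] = 3.02 - 3.44*w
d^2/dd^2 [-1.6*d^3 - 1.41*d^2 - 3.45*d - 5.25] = -9.6*d - 2.82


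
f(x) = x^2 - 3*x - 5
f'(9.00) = 15.00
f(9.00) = 49.00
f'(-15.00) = -33.00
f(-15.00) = 265.00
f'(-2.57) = -8.14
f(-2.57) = 9.31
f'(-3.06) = -9.12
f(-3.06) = 13.54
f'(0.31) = -2.38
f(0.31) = -5.83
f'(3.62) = 4.24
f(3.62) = -2.76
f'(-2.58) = -8.16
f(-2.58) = 9.40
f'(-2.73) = -8.46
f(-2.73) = 10.64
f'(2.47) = 1.94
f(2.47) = -6.31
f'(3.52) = 4.04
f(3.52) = -3.17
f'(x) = 2*x - 3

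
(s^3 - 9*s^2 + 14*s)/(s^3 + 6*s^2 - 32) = s*(s - 7)/(s^2 + 8*s + 16)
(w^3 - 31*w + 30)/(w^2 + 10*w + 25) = (w^3 - 31*w + 30)/(w^2 + 10*w + 25)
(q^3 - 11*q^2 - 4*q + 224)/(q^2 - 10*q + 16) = (q^2 - 3*q - 28)/(q - 2)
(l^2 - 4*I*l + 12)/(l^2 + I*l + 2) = (l - 6*I)/(l - I)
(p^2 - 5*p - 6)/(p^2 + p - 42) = (p + 1)/(p + 7)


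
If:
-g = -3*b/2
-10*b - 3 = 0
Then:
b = -3/10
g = -9/20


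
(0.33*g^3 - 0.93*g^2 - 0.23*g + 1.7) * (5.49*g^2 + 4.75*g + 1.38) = 1.8117*g^5 - 3.5382*g^4 - 5.2248*g^3 + 6.9571*g^2 + 7.7576*g + 2.346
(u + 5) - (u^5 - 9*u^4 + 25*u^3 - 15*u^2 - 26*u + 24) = -u^5 + 9*u^4 - 25*u^3 + 15*u^2 + 27*u - 19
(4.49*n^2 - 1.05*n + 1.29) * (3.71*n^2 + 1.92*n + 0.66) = 16.6579*n^4 + 4.7253*n^3 + 5.7333*n^2 + 1.7838*n + 0.8514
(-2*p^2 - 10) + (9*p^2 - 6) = 7*p^2 - 16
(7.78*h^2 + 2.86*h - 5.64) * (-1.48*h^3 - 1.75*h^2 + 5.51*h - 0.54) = -11.5144*h^5 - 17.8478*h^4 + 46.21*h^3 + 21.4274*h^2 - 32.6208*h + 3.0456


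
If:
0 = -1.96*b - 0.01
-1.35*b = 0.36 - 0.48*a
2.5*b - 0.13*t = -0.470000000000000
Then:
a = 0.74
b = -0.01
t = 3.52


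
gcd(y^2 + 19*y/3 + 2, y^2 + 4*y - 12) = y + 6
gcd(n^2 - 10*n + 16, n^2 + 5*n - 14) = n - 2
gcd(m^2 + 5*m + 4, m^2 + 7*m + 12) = m + 4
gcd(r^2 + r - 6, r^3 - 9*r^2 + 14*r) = r - 2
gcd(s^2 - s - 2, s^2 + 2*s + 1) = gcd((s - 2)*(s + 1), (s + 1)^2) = s + 1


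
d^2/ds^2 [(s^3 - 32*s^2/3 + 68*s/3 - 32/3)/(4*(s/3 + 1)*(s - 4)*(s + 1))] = (-32*s^6 + 321*s^5 - 1224*s^4 - 1297*s^3 + 7548*s^2 + 144*s - 20624)/(2*(s^9 - 39*s^7 - 36*s^6 + 507*s^5 + 936*s^4 - 1765*s^3 - 6084*s^2 - 5616*s - 1728))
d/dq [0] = 0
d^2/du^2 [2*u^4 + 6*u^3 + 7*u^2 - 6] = 24*u^2 + 36*u + 14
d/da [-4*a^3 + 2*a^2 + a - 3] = -12*a^2 + 4*a + 1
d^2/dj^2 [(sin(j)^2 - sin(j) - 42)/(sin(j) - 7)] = -sin(j)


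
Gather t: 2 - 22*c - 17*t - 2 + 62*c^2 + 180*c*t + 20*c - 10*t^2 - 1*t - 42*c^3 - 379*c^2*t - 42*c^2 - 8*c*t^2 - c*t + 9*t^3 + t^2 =-42*c^3 + 20*c^2 - 2*c + 9*t^3 + t^2*(-8*c - 9) + t*(-379*c^2 + 179*c - 18)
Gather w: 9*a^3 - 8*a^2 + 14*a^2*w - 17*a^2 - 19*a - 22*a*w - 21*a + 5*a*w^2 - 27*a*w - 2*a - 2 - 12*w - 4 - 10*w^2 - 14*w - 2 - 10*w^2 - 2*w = 9*a^3 - 25*a^2 - 42*a + w^2*(5*a - 20) + w*(14*a^2 - 49*a - 28) - 8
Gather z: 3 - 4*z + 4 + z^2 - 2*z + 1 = z^2 - 6*z + 8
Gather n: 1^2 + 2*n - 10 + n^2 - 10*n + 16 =n^2 - 8*n + 7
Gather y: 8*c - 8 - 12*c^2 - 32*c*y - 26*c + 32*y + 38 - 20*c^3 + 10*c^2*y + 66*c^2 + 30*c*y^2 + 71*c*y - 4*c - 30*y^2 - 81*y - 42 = -20*c^3 + 54*c^2 - 22*c + y^2*(30*c - 30) + y*(10*c^2 + 39*c - 49) - 12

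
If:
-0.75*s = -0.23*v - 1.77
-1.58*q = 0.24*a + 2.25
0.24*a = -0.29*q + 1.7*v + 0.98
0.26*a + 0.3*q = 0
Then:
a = 1.99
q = -1.73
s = 2.18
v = -0.59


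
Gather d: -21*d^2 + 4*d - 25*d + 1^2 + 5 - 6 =-21*d^2 - 21*d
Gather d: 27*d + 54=27*d + 54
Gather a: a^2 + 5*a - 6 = a^2 + 5*a - 6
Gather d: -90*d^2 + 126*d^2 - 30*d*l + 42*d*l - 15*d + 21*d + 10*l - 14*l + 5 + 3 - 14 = 36*d^2 + d*(12*l + 6) - 4*l - 6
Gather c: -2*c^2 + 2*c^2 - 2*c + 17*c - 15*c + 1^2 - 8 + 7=0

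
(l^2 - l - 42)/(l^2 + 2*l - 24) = (l - 7)/(l - 4)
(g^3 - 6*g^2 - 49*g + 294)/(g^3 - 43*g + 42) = (g - 7)/(g - 1)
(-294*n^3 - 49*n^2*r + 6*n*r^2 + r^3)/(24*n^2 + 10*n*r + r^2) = (-49*n^2 + r^2)/(4*n + r)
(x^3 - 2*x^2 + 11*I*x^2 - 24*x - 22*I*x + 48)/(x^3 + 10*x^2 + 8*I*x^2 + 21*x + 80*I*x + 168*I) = (x^2 + x*(-2 + 3*I) - 6*I)/(x^2 + 10*x + 21)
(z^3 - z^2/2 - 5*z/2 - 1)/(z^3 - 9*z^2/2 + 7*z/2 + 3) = (z + 1)/(z - 3)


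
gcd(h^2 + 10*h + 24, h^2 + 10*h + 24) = h^2 + 10*h + 24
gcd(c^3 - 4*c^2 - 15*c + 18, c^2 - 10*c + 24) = c - 6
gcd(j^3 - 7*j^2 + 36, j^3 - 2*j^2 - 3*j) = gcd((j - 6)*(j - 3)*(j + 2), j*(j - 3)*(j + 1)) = j - 3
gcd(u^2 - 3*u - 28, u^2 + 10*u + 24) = u + 4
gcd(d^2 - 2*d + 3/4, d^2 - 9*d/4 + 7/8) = d - 1/2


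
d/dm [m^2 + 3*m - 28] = 2*m + 3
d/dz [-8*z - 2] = -8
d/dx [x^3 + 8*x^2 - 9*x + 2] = 3*x^2 + 16*x - 9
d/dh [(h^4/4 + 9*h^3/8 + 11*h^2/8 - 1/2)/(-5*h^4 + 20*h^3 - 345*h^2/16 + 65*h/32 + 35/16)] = 4*(136*h^4 + 174*h^3 - 503*h^2 - 588*h + 52)/(5*(256*h^6 - 1792*h^5 + 4448*h^4 - 4144*h^3 + 113*h^2 + 1148*h + 196))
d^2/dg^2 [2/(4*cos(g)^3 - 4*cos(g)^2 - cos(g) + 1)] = 2*((2*cos(g) - 8*cos(2*g) + 9*cos(3*g))*(2*cos(g) - 2*cos(2*g) + cos(3*g) - 1) + 2*(-12*cos(g)^2 + 8*cos(g) + 1)^2*sin(g)^2)/(2*cos(g) - 2*cos(2*g) + cos(3*g) - 1)^3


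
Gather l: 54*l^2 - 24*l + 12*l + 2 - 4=54*l^2 - 12*l - 2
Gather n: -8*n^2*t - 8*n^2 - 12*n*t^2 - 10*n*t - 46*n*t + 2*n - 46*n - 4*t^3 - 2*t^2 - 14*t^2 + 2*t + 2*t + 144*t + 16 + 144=n^2*(-8*t - 8) + n*(-12*t^2 - 56*t - 44) - 4*t^3 - 16*t^2 + 148*t + 160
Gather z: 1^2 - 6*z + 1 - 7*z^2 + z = -7*z^2 - 5*z + 2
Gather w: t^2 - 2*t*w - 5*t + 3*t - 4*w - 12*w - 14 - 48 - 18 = t^2 - 2*t + w*(-2*t - 16) - 80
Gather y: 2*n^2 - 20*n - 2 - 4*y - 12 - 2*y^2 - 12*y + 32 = 2*n^2 - 20*n - 2*y^2 - 16*y + 18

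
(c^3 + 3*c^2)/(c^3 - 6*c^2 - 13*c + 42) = c^2/(c^2 - 9*c + 14)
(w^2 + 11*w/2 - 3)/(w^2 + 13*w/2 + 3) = (2*w - 1)/(2*w + 1)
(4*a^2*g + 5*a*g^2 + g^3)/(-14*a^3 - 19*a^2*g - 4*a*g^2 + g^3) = g*(-4*a - g)/(14*a^2 + 5*a*g - g^2)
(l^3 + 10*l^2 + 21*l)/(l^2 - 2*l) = (l^2 + 10*l + 21)/(l - 2)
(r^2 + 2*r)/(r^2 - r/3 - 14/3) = 3*r/(3*r - 7)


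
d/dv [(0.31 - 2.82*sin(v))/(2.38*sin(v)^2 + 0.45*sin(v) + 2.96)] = (6.7116*sin(v)^2 - 1.4756*sin(v) - 8.4867)*cos(v)/(5.6644*sin(v)^4 + 2.142*sin(v)^3 + 14.2921*sin(v)^2 + 2.664*sin(v) + 8.7616)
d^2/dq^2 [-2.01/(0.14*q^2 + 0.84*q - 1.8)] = (0.078792*q^2 + 0.472752*q - 2.01*(0.28*q + 0.84)*(0.56*q + 1.68) - 1.01304)/(0.14*q^2 + 0.84*q - 1.8)^3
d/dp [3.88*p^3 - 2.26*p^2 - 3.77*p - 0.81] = 11.64*p^2 - 4.52*p - 3.77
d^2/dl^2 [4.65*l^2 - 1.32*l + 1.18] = 9.30000000000000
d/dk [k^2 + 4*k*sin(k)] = 4*k*cos(k) + 2*k + 4*sin(k)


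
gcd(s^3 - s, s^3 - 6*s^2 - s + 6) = s^2 - 1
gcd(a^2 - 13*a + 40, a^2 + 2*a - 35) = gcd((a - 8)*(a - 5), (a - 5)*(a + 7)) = a - 5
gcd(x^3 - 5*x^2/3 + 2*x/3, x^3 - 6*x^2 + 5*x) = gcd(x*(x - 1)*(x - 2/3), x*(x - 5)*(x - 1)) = x^2 - x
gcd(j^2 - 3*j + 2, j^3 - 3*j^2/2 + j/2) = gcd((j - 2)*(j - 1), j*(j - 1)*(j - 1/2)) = j - 1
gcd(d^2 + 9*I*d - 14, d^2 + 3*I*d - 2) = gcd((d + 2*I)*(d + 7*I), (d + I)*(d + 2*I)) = d + 2*I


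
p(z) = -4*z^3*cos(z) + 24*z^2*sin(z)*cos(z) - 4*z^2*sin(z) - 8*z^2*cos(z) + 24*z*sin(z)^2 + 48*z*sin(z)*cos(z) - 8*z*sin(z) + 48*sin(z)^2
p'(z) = 4*z^3*sin(z) - 24*z^2*sin(z)^2 + 8*z^2*sin(z) + 24*z^2*cos(z)^2 - 16*z^2*cos(z) - 48*z*sin(z)^2 + 96*z*sin(z)*cos(z) - 8*z*sin(z) + 48*z*cos(z)^2 - 24*z*cos(z) + 24*sin(z)^2 + 144*sin(z)*cos(z) - 8*sin(z)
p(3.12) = 189.72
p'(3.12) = 607.63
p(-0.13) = 1.25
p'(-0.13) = -18.43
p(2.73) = 13.11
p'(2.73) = 279.46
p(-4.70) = -122.27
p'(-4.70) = -482.64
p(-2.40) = 2.89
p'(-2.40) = -5.92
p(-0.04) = 0.13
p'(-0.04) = -6.20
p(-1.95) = 0.15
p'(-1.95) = 4.98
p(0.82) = 51.93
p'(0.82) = 94.22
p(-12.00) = 5837.98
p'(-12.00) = -3972.52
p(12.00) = -8173.17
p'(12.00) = -5328.01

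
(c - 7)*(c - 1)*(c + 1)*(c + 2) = c^4 - 5*c^3 - 15*c^2 + 5*c + 14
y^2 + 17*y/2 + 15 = (y + 5/2)*(y + 6)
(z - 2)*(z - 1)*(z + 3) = z^3 - 7*z + 6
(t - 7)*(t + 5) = t^2 - 2*t - 35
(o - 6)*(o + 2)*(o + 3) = o^3 - o^2 - 24*o - 36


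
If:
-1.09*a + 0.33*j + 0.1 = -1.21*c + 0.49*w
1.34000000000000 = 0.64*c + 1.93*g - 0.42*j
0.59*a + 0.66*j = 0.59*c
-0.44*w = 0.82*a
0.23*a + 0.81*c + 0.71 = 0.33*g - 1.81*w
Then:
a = 0.15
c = -0.02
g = 0.67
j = -0.15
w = -0.28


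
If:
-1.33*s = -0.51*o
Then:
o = 2.6078431372549*s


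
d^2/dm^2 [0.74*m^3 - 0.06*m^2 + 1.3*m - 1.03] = 4.44*m - 0.12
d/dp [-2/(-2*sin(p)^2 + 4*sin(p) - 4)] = 2*(1 - sin(p))*cos(p)/(sin(p)^2 - 2*sin(p) + 2)^2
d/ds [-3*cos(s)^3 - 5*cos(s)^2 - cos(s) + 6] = (9*cos(s)^2 + 10*cos(s) + 1)*sin(s)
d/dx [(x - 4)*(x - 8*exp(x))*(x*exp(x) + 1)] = (x - 4)*(x + 1)*(x - 8*exp(x))*exp(x) - (x - 4)*(x*exp(x) + 1)*(8*exp(x) - 1) + (x - 8*exp(x))*(x*exp(x) + 1)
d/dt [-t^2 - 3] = -2*t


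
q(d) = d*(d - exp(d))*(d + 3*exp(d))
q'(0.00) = -3.00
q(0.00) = 0.00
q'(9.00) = -3741013587.21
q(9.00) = -1771505738.11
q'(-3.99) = 48.06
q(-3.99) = -62.93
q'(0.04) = -3.34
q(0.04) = -0.13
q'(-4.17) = 52.45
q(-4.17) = -71.97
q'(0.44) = -9.68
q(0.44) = -2.50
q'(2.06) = -801.58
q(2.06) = -305.10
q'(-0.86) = 1.78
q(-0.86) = 0.45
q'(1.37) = -131.80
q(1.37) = -46.31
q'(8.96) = -3438795936.63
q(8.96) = -1627994175.85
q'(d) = d*(1 - exp(d))*(d + 3*exp(d)) + d*(d - exp(d))*(3*exp(d) + 1) + (d - exp(d))*(d + 3*exp(d)) = 2*d^2*exp(d) + 3*d^2 - 6*d*exp(2*d) + 4*d*exp(d) - 3*exp(2*d)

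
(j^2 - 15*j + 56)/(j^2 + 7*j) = (j^2 - 15*j + 56)/(j*(j + 7))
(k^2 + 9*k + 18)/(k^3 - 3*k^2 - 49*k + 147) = (k^2 + 9*k + 18)/(k^3 - 3*k^2 - 49*k + 147)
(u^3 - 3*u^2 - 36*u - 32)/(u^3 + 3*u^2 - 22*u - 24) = (u^2 - 4*u - 32)/(u^2 + 2*u - 24)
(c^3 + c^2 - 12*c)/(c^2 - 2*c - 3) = c*(c + 4)/(c + 1)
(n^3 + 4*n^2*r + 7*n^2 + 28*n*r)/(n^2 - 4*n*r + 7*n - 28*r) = n*(-n - 4*r)/(-n + 4*r)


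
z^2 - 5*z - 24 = (z - 8)*(z + 3)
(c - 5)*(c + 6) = c^2 + c - 30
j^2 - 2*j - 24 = (j - 6)*(j + 4)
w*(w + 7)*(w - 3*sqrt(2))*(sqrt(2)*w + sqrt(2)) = sqrt(2)*w^4 - 6*w^3 + 8*sqrt(2)*w^3 - 48*w^2 + 7*sqrt(2)*w^2 - 42*w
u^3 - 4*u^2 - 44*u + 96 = (u - 8)*(u - 2)*(u + 6)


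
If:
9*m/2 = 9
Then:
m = 2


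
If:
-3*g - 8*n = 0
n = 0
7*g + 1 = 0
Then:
No Solution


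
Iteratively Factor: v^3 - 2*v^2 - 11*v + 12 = (v + 3)*(v^2 - 5*v + 4) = (v - 4)*(v + 3)*(v - 1)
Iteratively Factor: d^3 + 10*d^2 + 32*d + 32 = (d + 4)*(d^2 + 6*d + 8) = (d + 4)^2*(d + 2)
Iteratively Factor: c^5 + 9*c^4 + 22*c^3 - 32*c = (c)*(c^4 + 9*c^3 + 22*c^2 - 32) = c*(c + 4)*(c^3 + 5*c^2 + 2*c - 8) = c*(c + 4)^2*(c^2 + c - 2) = c*(c - 1)*(c + 4)^2*(c + 2)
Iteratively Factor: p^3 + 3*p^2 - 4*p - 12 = (p + 3)*(p^2 - 4) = (p + 2)*(p + 3)*(p - 2)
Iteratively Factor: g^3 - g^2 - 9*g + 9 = (g - 1)*(g^2 - 9) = (g - 3)*(g - 1)*(g + 3)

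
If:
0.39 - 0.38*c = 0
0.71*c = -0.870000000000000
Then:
No Solution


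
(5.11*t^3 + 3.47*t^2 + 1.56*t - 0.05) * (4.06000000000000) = 20.7466*t^3 + 14.0882*t^2 + 6.3336*t - 0.203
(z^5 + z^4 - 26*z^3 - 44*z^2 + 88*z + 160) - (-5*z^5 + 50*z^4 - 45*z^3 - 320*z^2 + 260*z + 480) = 6*z^5 - 49*z^4 + 19*z^3 + 276*z^2 - 172*z - 320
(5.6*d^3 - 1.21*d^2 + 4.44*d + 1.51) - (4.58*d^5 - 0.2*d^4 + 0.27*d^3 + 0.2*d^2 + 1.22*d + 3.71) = -4.58*d^5 + 0.2*d^4 + 5.33*d^3 - 1.41*d^2 + 3.22*d - 2.2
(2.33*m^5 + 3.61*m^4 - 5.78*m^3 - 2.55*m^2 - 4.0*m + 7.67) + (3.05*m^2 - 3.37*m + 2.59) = 2.33*m^5 + 3.61*m^4 - 5.78*m^3 + 0.5*m^2 - 7.37*m + 10.26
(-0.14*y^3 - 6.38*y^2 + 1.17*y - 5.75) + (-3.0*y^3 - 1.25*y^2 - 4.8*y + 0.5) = -3.14*y^3 - 7.63*y^2 - 3.63*y - 5.25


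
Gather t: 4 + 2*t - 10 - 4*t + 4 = -2*t - 2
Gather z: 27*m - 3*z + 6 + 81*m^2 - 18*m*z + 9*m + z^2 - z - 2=81*m^2 + 36*m + z^2 + z*(-18*m - 4) + 4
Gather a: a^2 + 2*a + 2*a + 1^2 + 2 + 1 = a^2 + 4*a + 4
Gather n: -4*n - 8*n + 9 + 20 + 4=33 - 12*n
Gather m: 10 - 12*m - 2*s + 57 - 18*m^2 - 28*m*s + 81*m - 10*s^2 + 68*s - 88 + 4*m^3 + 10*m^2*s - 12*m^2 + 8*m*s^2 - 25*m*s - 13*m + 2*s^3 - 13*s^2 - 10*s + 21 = 4*m^3 + m^2*(10*s - 30) + m*(8*s^2 - 53*s + 56) + 2*s^3 - 23*s^2 + 56*s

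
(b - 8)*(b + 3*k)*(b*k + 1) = b^3*k + 3*b^2*k^2 - 8*b^2*k + b^2 - 24*b*k^2 + 3*b*k - 8*b - 24*k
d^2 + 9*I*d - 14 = (d + 2*I)*(d + 7*I)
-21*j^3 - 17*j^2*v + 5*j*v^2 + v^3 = (-3*j + v)*(j + v)*(7*j + v)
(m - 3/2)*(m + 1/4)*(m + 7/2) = m^3 + 9*m^2/4 - 19*m/4 - 21/16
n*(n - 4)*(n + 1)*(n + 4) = n^4 + n^3 - 16*n^2 - 16*n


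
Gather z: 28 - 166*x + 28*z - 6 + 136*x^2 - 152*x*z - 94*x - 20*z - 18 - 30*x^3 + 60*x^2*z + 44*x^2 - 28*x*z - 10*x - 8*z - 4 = -30*x^3 + 180*x^2 - 270*x + z*(60*x^2 - 180*x)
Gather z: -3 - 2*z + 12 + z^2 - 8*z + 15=z^2 - 10*z + 24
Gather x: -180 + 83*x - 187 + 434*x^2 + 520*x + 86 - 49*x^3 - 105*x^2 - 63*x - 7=-49*x^3 + 329*x^2 + 540*x - 288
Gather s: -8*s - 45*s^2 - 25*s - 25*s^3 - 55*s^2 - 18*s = -25*s^3 - 100*s^2 - 51*s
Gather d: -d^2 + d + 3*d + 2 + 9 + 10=-d^2 + 4*d + 21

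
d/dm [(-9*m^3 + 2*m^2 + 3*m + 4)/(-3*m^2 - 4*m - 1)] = (27*m^4 + 72*m^3 + 28*m^2 + 20*m + 13)/(9*m^4 + 24*m^3 + 22*m^2 + 8*m + 1)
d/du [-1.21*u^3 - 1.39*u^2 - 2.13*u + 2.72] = -3.63*u^2 - 2.78*u - 2.13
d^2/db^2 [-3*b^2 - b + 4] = -6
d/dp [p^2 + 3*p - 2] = 2*p + 3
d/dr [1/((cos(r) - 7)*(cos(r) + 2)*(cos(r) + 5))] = 3*(cos(r)^2 - 13)*sin(r)/((cos(r) - 7)^2*(cos(r) + 2)^2*(cos(r) + 5)^2)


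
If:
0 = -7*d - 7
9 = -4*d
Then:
No Solution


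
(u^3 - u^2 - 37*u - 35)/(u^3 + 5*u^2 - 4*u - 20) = (u^2 - 6*u - 7)/(u^2 - 4)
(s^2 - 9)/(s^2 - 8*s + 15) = (s + 3)/(s - 5)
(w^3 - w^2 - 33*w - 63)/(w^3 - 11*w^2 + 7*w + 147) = (w + 3)/(w - 7)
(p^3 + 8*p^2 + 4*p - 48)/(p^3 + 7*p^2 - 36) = (p + 4)/(p + 3)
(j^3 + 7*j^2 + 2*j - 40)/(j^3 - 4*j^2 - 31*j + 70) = (j + 4)/(j - 7)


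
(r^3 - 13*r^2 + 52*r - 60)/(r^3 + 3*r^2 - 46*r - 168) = (r^3 - 13*r^2 + 52*r - 60)/(r^3 + 3*r^2 - 46*r - 168)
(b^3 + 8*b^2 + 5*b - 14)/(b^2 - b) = b + 9 + 14/b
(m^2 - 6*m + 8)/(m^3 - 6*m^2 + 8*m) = 1/m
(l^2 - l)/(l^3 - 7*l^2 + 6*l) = 1/(l - 6)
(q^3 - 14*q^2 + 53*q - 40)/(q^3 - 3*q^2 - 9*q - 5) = (q^2 - 9*q + 8)/(q^2 + 2*q + 1)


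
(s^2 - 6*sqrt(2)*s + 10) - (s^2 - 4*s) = -6*sqrt(2)*s + 4*s + 10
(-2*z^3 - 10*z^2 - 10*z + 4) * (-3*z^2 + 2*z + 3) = 6*z^5 + 26*z^4 + 4*z^3 - 62*z^2 - 22*z + 12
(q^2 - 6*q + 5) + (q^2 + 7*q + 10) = 2*q^2 + q + 15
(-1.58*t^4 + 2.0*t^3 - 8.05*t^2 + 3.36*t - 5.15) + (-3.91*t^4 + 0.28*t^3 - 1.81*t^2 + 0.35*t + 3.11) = -5.49*t^4 + 2.28*t^3 - 9.86*t^2 + 3.71*t - 2.04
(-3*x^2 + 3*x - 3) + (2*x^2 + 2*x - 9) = -x^2 + 5*x - 12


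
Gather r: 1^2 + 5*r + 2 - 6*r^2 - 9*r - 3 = -6*r^2 - 4*r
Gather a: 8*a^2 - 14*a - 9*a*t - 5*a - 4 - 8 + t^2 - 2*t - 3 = 8*a^2 + a*(-9*t - 19) + t^2 - 2*t - 15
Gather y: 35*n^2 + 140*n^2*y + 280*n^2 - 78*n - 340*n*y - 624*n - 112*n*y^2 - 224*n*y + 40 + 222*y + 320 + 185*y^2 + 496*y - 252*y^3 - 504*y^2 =315*n^2 - 702*n - 252*y^3 + y^2*(-112*n - 319) + y*(140*n^2 - 564*n + 718) + 360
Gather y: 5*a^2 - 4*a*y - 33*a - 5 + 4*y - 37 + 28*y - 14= 5*a^2 - 33*a + y*(32 - 4*a) - 56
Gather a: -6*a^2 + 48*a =-6*a^2 + 48*a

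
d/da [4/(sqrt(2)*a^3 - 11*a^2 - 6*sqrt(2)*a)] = 4*(-3*sqrt(2)*a^2 + 22*a + 6*sqrt(2))/(a^2*(-sqrt(2)*a^2 + 11*a + 6*sqrt(2))^2)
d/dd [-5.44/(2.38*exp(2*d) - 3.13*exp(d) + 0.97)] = (25.8944*exp(d) - 17.0272)*exp(d)/(2.38*exp(2*d) - 3.13*exp(d) + 0.97)^2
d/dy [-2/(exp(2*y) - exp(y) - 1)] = (4*exp(y) - 2)*exp(y)/(-exp(2*y) + exp(y) + 1)^2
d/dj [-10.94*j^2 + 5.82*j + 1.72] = 5.82 - 21.88*j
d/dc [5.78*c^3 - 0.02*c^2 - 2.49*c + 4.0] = 17.34*c^2 - 0.04*c - 2.49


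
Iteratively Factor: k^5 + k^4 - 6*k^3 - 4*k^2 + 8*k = (k - 1)*(k^4 + 2*k^3 - 4*k^2 - 8*k) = (k - 1)*(k + 2)*(k^3 - 4*k) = (k - 2)*(k - 1)*(k + 2)*(k^2 + 2*k) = (k - 2)*(k - 1)*(k + 2)^2*(k)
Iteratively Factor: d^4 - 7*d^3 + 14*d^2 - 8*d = (d)*(d^3 - 7*d^2 + 14*d - 8) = d*(d - 4)*(d^2 - 3*d + 2) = d*(d - 4)*(d - 2)*(d - 1)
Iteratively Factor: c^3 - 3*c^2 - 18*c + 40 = (c + 4)*(c^2 - 7*c + 10) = (c - 5)*(c + 4)*(c - 2)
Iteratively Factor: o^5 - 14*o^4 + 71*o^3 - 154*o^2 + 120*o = (o)*(o^4 - 14*o^3 + 71*o^2 - 154*o + 120) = o*(o - 4)*(o^3 - 10*o^2 + 31*o - 30) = o*(o - 4)*(o - 2)*(o^2 - 8*o + 15) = o*(o - 5)*(o - 4)*(o - 2)*(o - 3)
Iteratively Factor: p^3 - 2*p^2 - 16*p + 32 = (p - 4)*(p^2 + 2*p - 8) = (p - 4)*(p + 4)*(p - 2)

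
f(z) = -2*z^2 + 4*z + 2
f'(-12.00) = 52.00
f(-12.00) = -334.00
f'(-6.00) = 28.00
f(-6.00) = -94.00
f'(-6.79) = 31.16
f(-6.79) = -117.37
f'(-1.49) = 9.96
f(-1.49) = -8.40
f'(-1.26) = 9.04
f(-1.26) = -6.22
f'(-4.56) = 22.24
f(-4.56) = -57.83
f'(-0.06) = 4.24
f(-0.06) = 1.75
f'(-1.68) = 10.72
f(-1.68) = -10.36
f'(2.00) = -4.00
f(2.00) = 2.00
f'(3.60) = -10.40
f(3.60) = -9.52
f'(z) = 4 - 4*z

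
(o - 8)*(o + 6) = o^2 - 2*o - 48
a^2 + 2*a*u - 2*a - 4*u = (a - 2)*(a + 2*u)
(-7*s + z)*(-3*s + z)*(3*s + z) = 63*s^3 - 9*s^2*z - 7*s*z^2 + z^3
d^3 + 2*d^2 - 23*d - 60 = (d - 5)*(d + 3)*(d + 4)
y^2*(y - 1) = y^3 - y^2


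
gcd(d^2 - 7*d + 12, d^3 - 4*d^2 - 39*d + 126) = d - 3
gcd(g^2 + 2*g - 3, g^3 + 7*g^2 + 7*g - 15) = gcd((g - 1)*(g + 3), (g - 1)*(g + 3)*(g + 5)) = g^2 + 2*g - 3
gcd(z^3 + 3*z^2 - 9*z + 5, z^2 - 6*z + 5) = z - 1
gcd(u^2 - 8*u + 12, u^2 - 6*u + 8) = u - 2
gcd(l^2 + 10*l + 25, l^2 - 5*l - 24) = 1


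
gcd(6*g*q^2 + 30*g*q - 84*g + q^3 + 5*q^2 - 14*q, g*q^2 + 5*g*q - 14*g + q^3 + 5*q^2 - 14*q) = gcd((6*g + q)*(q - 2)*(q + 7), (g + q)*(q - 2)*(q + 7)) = q^2 + 5*q - 14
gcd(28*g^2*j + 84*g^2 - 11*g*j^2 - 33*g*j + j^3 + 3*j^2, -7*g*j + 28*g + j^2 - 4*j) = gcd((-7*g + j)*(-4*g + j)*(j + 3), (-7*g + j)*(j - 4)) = 7*g - j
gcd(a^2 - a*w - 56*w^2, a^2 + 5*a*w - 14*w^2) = a + 7*w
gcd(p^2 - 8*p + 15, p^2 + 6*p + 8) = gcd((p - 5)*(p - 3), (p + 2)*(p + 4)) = 1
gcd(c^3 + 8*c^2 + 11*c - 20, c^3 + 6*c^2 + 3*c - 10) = c^2 + 4*c - 5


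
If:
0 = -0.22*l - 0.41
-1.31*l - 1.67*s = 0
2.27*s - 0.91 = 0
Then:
No Solution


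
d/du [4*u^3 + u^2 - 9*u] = 12*u^2 + 2*u - 9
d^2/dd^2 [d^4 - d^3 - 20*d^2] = 12*d^2 - 6*d - 40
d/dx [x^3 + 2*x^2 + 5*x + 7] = 3*x^2 + 4*x + 5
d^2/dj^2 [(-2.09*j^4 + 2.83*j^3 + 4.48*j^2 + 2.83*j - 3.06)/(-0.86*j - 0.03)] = (9.274584*j^4 - 3.323384*j^3 - 0.415511999999998*j^2 - 0.0152819999999995*j + 4.664316)/(0.636056*j^3 + 0.066564*j^2 + 0.002322*j + 2.7e-5)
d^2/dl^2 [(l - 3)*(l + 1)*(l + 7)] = 6*l + 10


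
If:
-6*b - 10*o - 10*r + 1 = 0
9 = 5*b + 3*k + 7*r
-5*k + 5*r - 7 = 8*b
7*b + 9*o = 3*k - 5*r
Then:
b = 69/109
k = -241/218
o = -173/109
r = 285/218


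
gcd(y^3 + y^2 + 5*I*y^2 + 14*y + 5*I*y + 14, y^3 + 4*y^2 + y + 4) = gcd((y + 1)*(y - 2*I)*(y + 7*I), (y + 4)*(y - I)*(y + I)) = 1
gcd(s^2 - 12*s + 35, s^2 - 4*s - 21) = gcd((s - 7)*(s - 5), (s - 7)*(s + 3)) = s - 7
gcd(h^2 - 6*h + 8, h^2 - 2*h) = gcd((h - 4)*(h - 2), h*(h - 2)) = h - 2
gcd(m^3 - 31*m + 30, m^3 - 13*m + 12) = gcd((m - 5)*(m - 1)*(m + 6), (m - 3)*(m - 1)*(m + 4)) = m - 1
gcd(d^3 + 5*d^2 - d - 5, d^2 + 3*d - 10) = d + 5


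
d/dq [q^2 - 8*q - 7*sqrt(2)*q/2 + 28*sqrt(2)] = 2*q - 8 - 7*sqrt(2)/2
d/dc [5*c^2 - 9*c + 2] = 10*c - 9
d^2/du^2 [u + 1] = 0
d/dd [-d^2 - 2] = -2*d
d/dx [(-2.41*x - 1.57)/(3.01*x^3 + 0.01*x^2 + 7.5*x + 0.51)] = (14.5082*x^3 + 14.2012*x^2 + 0.0314000000000014*x + 10.5459)/(9.0601*x^6 + 0.0602*x^5 + 45.1501*x^4 + 3.2202*x^3 + 56.2602*x^2 + 7.65*x + 0.2601)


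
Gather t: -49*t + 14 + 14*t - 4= 10 - 35*t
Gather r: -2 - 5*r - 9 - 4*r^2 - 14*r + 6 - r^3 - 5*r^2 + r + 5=-r^3 - 9*r^2 - 18*r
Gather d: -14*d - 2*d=-16*d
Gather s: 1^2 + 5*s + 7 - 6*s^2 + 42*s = -6*s^2 + 47*s + 8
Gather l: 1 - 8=-7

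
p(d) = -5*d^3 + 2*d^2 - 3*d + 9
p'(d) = -15*d^2 + 4*d - 3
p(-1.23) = 25.02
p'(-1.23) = -30.61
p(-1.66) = 42.36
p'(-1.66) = -50.97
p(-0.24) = 9.90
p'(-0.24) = -4.82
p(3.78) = -243.81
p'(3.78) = -202.21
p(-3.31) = 222.17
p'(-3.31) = -180.58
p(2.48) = -62.40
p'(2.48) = -85.34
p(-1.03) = 19.68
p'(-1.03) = -23.03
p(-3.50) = 258.38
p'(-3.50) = -200.75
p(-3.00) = 171.00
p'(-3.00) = -150.00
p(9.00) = -3501.00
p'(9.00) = -1182.00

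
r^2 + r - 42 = (r - 6)*(r + 7)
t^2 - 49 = (t - 7)*(t + 7)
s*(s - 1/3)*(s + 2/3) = s^3 + s^2/3 - 2*s/9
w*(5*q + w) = 5*q*w + w^2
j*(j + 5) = j^2 + 5*j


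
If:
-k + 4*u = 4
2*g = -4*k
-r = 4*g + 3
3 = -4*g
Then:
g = -3/4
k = 3/8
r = 0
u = 35/32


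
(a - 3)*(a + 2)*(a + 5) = a^3 + 4*a^2 - 11*a - 30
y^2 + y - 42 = (y - 6)*(y + 7)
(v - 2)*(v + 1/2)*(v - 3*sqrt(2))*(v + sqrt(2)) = v^4 - 2*sqrt(2)*v^3 - 3*v^3/2 - 7*v^2 + 3*sqrt(2)*v^2 + 2*sqrt(2)*v + 9*v + 6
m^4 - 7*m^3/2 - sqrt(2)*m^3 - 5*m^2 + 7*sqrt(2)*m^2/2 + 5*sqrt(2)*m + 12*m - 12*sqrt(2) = (m - 4)*(m - 3/2)*(m + 2)*(m - sqrt(2))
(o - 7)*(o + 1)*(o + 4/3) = o^3 - 14*o^2/3 - 15*o - 28/3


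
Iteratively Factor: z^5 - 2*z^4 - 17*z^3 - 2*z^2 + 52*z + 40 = (z - 5)*(z^4 + 3*z^3 - 2*z^2 - 12*z - 8) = (z - 5)*(z + 1)*(z^3 + 2*z^2 - 4*z - 8) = (z - 5)*(z - 2)*(z + 1)*(z^2 + 4*z + 4) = (z - 5)*(z - 2)*(z + 1)*(z + 2)*(z + 2)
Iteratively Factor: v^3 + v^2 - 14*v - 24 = (v + 3)*(v^2 - 2*v - 8) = (v - 4)*(v + 3)*(v + 2)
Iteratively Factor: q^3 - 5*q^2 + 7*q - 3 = (q - 1)*(q^2 - 4*q + 3) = (q - 3)*(q - 1)*(q - 1)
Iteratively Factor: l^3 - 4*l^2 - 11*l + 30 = (l - 2)*(l^2 - 2*l - 15) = (l - 5)*(l - 2)*(l + 3)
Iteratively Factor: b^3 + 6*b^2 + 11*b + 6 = (b + 2)*(b^2 + 4*b + 3) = (b + 2)*(b + 3)*(b + 1)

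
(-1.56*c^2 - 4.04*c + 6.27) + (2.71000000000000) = -1.56*c^2 - 4.04*c + 8.98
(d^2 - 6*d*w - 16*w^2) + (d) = d^2 - 6*d*w + d - 16*w^2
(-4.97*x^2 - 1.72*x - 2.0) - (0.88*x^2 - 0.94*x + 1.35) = -5.85*x^2 - 0.78*x - 3.35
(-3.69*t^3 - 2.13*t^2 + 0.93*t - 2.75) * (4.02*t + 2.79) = -14.8338*t^4 - 18.8577*t^3 - 2.2041*t^2 - 8.4603*t - 7.6725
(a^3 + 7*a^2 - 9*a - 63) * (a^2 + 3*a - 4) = a^5 + 10*a^4 + 8*a^3 - 118*a^2 - 153*a + 252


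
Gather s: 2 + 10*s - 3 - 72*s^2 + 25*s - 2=-72*s^2 + 35*s - 3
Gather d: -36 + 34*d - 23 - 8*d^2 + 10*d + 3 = -8*d^2 + 44*d - 56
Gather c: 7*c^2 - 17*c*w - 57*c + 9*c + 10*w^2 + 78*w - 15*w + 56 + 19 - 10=7*c^2 + c*(-17*w - 48) + 10*w^2 + 63*w + 65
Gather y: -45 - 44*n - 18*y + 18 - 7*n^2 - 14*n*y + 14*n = -7*n^2 - 30*n + y*(-14*n - 18) - 27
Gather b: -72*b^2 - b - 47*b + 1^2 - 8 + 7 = -72*b^2 - 48*b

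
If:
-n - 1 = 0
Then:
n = -1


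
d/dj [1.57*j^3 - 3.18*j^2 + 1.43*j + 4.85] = 4.71*j^2 - 6.36*j + 1.43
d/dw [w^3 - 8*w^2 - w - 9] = 3*w^2 - 16*w - 1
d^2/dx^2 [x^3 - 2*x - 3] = 6*x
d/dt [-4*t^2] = -8*t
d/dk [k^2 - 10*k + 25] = 2*k - 10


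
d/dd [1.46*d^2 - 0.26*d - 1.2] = 2.92*d - 0.26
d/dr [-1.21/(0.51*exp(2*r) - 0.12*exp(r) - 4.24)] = (1.2342*exp(r) - 0.1452)*exp(r)/(-0.51*exp(2*r) + 0.12*exp(r) + 4.24)^2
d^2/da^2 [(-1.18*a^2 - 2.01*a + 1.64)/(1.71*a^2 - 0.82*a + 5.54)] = (-15.064074*a^3 + 95.844816*a^2 + 100.451556*a - 119.561512)/(5.000211*a^6 - 7.193286*a^5 + 52.047954*a^4 - 47.160496*a^3 + 168.623196*a^2 - 75.501336*a + 170.031464)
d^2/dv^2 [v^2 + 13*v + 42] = 2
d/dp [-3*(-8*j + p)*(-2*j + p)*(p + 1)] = -48*j^2 + 60*j*p + 30*j - 9*p^2 - 6*p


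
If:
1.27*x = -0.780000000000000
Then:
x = -0.61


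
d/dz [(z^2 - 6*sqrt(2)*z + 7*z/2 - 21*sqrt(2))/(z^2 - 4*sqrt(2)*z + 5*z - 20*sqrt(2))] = (3*z^2 + 4*sqrt(2)*z^2 + 4*sqrt(2)*z + 70*sqrt(2) + 144)/(2*(z^4 - 8*sqrt(2)*z^3 + 10*z^3 - 80*sqrt(2)*z^2 + 57*z^2 - 200*sqrt(2)*z + 320*z + 800))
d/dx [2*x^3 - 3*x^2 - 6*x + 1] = 6*x^2 - 6*x - 6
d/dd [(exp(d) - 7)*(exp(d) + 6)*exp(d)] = (3*exp(2*d) - 2*exp(d) - 42)*exp(d)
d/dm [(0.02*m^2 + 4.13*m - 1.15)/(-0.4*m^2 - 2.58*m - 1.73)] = (1.6004*m^2 - 0.9892*m - 10.1119)/(0.16*m^4 + 2.064*m^3 + 8.0404*m^2 + 8.9268*m + 2.9929)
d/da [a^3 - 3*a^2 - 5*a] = 3*a^2 - 6*a - 5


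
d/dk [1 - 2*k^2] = -4*k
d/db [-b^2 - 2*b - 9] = -2*b - 2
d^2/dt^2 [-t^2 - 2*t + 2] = -2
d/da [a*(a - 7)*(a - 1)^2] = 4*a^3 - 27*a^2 + 30*a - 7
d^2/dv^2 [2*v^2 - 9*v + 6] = 4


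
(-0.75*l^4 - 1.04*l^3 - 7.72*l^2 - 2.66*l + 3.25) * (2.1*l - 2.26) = -1.575*l^5 - 0.489*l^4 - 13.8616*l^3 + 11.8612*l^2 + 12.8366*l - 7.345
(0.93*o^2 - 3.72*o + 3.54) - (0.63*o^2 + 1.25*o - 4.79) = 0.3*o^2 - 4.97*o + 8.33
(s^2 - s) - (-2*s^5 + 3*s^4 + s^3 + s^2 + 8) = 2*s^5 - 3*s^4 - s^3 - s - 8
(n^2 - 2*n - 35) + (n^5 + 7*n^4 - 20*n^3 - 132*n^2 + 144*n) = n^5 + 7*n^4 - 20*n^3 - 131*n^2 + 142*n - 35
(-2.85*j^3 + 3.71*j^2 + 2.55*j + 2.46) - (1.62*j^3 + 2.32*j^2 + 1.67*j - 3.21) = -4.47*j^3 + 1.39*j^2 + 0.88*j + 5.67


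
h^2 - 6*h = h*(h - 6)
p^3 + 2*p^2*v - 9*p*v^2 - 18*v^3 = (p - 3*v)*(p + 2*v)*(p + 3*v)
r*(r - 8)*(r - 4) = r^3 - 12*r^2 + 32*r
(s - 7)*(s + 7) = s^2 - 49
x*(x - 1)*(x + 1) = x^3 - x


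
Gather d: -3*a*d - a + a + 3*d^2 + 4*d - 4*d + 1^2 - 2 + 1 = -3*a*d + 3*d^2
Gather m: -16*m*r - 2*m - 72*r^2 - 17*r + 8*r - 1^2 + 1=m*(-16*r - 2) - 72*r^2 - 9*r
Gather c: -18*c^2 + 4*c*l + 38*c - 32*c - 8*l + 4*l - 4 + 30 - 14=-18*c^2 + c*(4*l + 6) - 4*l + 12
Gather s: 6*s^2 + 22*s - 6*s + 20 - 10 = 6*s^2 + 16*s + 10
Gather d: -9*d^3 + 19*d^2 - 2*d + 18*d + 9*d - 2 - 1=-9*d^3 + 19*d^2 + 25*d - 3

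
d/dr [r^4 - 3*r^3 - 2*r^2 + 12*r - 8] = 4*r^3 - 9*r^2 - 4*r + 12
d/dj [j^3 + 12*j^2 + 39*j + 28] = 3*j^2 + 24*j + 39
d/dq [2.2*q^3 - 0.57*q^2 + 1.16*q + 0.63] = 6.6*q^2 - 1.14*q + 1.16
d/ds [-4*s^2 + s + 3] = 1 - 8*s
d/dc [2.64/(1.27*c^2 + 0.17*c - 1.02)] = (-6.7056*c - 0.4488)/(1.27*c^2 + 0.17*c - 1.02)^2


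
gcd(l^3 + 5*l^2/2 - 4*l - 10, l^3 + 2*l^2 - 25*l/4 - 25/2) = l^2 + 9*l/2 + 5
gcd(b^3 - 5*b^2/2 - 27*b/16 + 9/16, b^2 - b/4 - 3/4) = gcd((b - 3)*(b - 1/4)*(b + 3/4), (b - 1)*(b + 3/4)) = b + 3/4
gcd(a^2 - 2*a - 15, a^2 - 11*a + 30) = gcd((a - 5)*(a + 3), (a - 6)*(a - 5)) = a - 5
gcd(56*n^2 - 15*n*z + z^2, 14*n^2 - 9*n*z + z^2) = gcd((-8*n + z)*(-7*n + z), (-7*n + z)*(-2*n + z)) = -7*n + z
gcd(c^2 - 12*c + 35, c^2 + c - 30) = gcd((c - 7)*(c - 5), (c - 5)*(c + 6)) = c - 5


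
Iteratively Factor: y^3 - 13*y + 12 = (y + 4)*(y^2 - 4*y + 3) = (y - 3)*(y + 4)*(y - 1)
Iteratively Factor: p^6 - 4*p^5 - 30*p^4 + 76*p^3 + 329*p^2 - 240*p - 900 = (p + 3)*(p^5 - 7*p^4 - 9*p^3 + 103*p^2 + 20*p - 300) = (p + 2)*(p + 3)*(p^4 - 9*p^3 + 9*p^2 + 85*p - 150) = (p - 2)*(p + 2)*(p + 3)*(p^3 - 7*p^2 - 5*p + 75) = (p - 5)*(p - 2)*(p + 2)*(p + 3)*(p^2 - 2*p - 15) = (p - 5)*(p - 2)*(p + 2)*(p + 3)^2*(p - 5)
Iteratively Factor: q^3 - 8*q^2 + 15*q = (q - 3)*(q^2 - 5*q) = q*(q - 3)*(q - 5)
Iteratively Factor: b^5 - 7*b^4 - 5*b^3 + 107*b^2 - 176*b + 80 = (b - 1)*(b^4 - 6*b^3 - 11*b^2 + 96*b - 80) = (b - 1)^2*(b^3 - 5*b^2 - 16*b + 80) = (b - 4)*(b - 1)^2*(b^2 - b - 20) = (b - 5)*(b - 4)*(b - 1)^2*(b + 4)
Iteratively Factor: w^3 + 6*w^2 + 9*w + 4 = (w + 1)*(w^2 + 5*w + 4) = (w + 1)^2*(w + 4)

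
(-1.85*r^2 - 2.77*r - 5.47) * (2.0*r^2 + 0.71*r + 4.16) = -3.7*r^4 - 6.8535*r^3 - 20.6027*r^2 - 15.4069*r - 22.7552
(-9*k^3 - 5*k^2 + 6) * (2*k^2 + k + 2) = -18*k^5 - 19*k^4 - 23*k^3 + 2*k^2 + 6*k + 12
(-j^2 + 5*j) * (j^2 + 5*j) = -j^4 + 25*j^2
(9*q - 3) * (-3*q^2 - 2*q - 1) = -27*q^3 - 9*q^2 - 3*q + 3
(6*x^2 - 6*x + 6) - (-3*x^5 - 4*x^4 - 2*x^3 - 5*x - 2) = 3*x^5 + 4*x^4 + 2*x^3 + 6*x^2 - x + 8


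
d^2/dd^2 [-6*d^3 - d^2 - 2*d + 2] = -36*d - 2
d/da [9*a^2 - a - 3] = 18*a - 1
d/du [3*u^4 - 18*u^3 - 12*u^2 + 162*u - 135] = 12*u^3 - 54*u^2 - 24*u + 162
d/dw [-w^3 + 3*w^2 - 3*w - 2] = -3*w^2 + 6*w - 3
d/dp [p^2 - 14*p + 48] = 2*p - 14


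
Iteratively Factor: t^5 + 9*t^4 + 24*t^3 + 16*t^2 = (t)*(t^4 + 9*t^3 + 24*t^2 + 16*t) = t*(t + 4)*(t^3 + 5*t^2 + 4*t) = t*(t + 4)^2*(t^2 + t) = t^2*(t + 4)^2*(t + 1)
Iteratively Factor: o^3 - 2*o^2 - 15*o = (o)*(o^2 - 2*o - 15) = o*(o - 5)*(o + 3)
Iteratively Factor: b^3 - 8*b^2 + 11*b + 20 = (b - 4)*(b^2 - 4*b - 5) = (b - 5)*(b - 4)*(b + 1)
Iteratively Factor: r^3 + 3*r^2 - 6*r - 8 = (r + 1)*(r^2 + 2*r - 8) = (r + 1)*(r + 4)*(r - 2)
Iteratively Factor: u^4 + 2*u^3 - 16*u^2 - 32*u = (u + 2)*(u^3 - 16*u) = (u + 2)*(u + 4)*(u^2 - 4*u) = u*(u + 2)*(u + 4)*(u - 4)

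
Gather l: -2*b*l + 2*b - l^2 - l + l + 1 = -2*b*l + 2*b - l^2 + 1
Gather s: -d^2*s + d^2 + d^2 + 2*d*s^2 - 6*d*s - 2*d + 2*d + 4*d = 2*d^2 + 2*d*s^2 + 4*d + s*(-d^2 - 6*d)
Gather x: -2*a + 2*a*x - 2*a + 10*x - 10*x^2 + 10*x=-4*a - 10*x^2 + x*(2*a + 20)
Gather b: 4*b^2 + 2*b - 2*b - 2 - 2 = 4*b^2 - 4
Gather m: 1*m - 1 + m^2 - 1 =m^2 + m - 2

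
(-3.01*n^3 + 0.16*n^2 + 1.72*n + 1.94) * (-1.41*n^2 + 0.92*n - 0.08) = 4.2441*n^5 - 2.9948*n^4 - 2.0372*n^3 - 1.1658*n^2 + 1.6472*n - 0.1552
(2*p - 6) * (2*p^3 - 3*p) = 4*p^4 - 12*p^3 - 6*p^2 + 18*p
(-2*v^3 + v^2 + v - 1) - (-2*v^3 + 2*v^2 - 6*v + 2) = -v^2 + 7*v - 3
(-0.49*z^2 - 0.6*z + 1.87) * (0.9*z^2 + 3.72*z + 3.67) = -0.441*z^4 - 2.3628*z^3 - 2.3473*z^2 + 4.7544*z + 6.8629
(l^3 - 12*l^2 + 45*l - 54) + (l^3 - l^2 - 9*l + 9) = 2*l^3 - 13*l^2 + 36*l - 45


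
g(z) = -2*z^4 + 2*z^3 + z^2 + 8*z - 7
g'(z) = -8*z^3 + 6*z^2 + 2*z + 8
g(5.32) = -1237.05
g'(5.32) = -1016.10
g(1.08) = 2.60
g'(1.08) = 7.08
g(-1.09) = -19.95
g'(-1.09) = 23.31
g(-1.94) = -61.69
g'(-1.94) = 85.11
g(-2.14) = -81.09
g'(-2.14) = 109.60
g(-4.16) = -765.92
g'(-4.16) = 679.44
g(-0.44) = -10.57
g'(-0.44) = 8.96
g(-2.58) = -143.95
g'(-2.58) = 180.17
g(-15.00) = -107902.00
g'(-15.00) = 28328.00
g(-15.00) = -107902.00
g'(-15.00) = 28328.00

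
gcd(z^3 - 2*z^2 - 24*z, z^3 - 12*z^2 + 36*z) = z^2 - 6*z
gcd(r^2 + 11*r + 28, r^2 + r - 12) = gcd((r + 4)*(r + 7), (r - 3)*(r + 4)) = r + 4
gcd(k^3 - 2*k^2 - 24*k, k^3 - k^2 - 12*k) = k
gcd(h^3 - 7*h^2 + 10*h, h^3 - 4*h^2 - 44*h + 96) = h - 2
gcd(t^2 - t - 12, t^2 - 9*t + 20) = t - 4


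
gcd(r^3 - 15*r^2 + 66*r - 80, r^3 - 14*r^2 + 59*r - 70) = r^2 - 7*r + 10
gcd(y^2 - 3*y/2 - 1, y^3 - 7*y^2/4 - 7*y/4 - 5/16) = y + 1/2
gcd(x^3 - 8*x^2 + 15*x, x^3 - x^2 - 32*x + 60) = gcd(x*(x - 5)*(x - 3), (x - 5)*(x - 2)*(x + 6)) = x - 5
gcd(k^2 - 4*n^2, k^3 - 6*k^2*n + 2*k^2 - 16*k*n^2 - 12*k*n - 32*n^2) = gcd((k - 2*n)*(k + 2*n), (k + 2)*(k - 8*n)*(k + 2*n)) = k + 2*n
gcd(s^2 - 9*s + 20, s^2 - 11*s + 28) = s - 4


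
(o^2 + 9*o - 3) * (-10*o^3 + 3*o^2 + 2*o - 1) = -10*o^5 - 87*o^4 + 59*o^3 + 8*o^2 - 15*o + 3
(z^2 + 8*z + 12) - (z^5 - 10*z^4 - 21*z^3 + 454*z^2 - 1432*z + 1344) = -z^5 + 10*z^4 + 21*z^3 - 453*z^2 + 1440*z - 1332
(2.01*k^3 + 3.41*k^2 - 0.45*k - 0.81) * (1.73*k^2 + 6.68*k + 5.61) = 3.4773*k^5 + 19.3261*k^4 + 33.2764*k^3 + 14.7228*k^2 - 7.9353*k - 4.5441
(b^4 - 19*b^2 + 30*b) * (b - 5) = b^5 - 5*b^4 - 19*b^3 + 125*b^2 - 150*b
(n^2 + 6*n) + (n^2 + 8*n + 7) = 2*n^2 + 14*n + 7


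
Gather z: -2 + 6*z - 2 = 6*z - 4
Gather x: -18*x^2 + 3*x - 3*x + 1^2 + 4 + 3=8 - 18*x^2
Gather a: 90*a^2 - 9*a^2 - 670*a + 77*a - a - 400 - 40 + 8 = 81*a^2 - 594*a - 432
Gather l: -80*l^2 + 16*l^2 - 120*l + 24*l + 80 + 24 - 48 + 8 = -64*l^2 - 96*l + 64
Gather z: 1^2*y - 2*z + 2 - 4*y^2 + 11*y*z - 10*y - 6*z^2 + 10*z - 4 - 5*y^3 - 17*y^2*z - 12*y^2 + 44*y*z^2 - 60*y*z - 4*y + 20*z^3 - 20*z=-5*y^3 - 16*y^2 - 13*y + 20*z^3 + z^2*(44*y - 6) + z*(-17*y^2 - 49*y - 12) - 2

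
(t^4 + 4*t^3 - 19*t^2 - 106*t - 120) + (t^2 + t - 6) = t^4 + 4*t^3 - 18*t^2 - 105*t - 126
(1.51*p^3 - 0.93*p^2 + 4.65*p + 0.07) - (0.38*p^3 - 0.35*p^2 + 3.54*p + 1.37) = 1.13*p^3 - 0.58*p^2 + 1.11*p - 1.3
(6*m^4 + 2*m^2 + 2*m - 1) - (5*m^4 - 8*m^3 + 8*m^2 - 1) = m^4 + 8*m^3 - 6*m^2 + 2*m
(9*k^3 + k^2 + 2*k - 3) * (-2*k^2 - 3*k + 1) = -18*k^5 - 29*k^4 + 2*k^3 + k^2 + 11*k - 3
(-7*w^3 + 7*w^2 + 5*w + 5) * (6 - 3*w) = 21*w^4 - 63*w^3 + 27*w^2 + 15*w + 30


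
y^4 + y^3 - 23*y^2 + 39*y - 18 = (y - 3)*(y - 1)^2*(y + 6)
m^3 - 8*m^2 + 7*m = m*(m - 7)*(m - 1)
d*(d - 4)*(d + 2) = d^3 - 2*d^2 - 8*d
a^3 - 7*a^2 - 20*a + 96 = (a - 8)*(a - 3)*(a + 4)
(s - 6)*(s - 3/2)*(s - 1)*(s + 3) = s^4 - 11*s^3/2 - 9*s^2 + 81*s/2 - 27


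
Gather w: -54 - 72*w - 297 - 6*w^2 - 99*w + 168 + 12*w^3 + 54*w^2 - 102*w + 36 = 12*w^3 + 48*w^2 - 273*w - 147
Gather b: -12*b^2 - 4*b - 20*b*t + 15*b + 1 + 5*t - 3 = -12*b^2 + b*(11 - 20*t) + 5*t - 2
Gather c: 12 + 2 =14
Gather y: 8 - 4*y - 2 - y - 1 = 5 - 5*y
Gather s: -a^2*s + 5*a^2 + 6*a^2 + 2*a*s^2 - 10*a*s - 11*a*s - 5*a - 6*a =11*a^2 + 2*a*s^2 - 11*a + s*(-a^2 - 21*a)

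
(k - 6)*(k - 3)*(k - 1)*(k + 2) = k^4 - 8*k^3 + 7*k^2 + 36*k - 36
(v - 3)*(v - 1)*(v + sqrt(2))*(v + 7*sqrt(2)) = v^4 - 4*v^3 + 8*sqrt(2)*v^3 - 32*sqrt(2)*v^2 + 17*v^2 - 56*v + 24*sqrt(2)*v + 42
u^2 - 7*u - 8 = (u - 8)*(u + 1)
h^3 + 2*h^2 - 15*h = h*(h - 3)*(h + 5)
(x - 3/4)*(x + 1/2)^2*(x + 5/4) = x^4 + 3*x^3/2 - 3*x^2/16 - 13*x/16 - 15/64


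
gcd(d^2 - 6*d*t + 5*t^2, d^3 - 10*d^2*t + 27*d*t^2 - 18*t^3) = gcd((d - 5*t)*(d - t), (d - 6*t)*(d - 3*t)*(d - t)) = -d + t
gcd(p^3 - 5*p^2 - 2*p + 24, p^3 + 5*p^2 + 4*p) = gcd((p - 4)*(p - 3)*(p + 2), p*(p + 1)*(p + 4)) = 1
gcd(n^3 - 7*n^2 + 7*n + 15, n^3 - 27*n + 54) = n - 3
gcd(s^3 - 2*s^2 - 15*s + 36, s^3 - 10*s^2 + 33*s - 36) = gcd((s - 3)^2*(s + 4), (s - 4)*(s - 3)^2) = s^2 - 6*s + 9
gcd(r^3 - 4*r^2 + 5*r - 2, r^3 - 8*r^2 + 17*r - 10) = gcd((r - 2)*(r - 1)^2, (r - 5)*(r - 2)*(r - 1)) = r^2 - 3*r + 2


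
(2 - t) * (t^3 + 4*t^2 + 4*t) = -t^4 - 2*t^3 + 4*t^2 + 8*t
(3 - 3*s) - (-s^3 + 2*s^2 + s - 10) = s^3 - 2*s^2 - 4*s + 13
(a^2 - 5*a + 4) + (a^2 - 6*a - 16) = 2*a^2 - 11*a - 12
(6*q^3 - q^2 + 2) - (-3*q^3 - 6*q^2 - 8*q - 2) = 9*q^3 + 5*q^2 + 8*q + 4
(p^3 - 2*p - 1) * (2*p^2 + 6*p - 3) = 2*p^5 + 6*p^4 - 7*p^3 - 14*p^2 + 3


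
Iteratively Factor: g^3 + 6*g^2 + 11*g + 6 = (g + 1)*(g^2 + 5*g + 6) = (g + 1)*(g + 3)*(g + 2)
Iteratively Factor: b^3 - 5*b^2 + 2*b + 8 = (b + 1)*(b^2 - 6*b + 8) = (b - 2)*(b + 1)*(b - 4)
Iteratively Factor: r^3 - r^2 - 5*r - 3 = (r + 1)*(r^2 - 2*r - 3) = (r + 1)^2*(r - 3)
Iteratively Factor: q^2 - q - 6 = (q + 2)*(q - 3)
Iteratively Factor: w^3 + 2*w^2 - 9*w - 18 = (w + 2)*(w^2 - 9) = (w - 3)*(w + 2)*(w + 3)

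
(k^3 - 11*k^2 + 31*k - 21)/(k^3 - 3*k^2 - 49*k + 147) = (k - 1)/(k + 7)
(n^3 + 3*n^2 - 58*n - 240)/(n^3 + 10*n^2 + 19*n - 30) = (n - 8)/(n - 1)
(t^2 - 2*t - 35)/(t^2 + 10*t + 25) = (t - 7)/(t + 5)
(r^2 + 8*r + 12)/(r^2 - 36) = (r + 2)/(r - 6)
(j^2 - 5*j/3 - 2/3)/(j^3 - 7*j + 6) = (j + 1/3)/(j^2 + 2*j - 3)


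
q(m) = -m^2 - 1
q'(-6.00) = 12.00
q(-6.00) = -37.00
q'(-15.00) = 30.00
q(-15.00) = -226.00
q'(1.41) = -2.82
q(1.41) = -2.99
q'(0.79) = -1.58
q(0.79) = -1.62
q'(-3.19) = 6.38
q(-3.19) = -11.18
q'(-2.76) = 5.52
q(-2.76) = -8.62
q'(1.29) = -2.58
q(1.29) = -2.66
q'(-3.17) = 6.34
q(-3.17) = -11.05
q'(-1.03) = 2.06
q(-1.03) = -2.06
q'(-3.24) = 6.48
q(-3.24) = -11.50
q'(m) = -2*m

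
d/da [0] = 0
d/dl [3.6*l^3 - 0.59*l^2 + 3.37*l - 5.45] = 10.8*l^2 - 1.18*l + 3.37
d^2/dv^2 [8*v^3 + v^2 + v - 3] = 48*v + 2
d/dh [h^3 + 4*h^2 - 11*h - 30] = 3*h^2 + 8*h - 11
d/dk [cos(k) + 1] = -sin(k)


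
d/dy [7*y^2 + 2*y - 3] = 14*y + 2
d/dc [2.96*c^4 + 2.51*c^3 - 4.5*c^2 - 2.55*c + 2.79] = 11.84*c^3 + 7.53*c^2 - 9.0*c - 2.55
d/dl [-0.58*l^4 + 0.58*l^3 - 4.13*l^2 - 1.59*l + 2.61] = -2.32*l^3 + 1.74*l^2 - 8.26*l - 1.59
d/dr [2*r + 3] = 2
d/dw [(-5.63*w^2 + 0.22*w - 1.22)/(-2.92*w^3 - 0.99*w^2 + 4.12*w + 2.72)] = (-16.4396*w^4 + 1.2848*w^3 - 33.665*w^2 - 33.0428*w + 5.6248)/(8.5264*w^6 + 5.7816*w^5 - 23.0807*w^4 - 24.0424*w^3 + 11.5888*w^2 + 22.4128*w + 7.3984)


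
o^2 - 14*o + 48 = (o - 8)*(o - 6)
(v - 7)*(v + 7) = v^2 - 49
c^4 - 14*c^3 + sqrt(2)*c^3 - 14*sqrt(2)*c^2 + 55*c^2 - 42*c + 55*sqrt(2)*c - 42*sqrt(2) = (c - 7)*(c - 6)*(c - 1)*(c + sqrt(2))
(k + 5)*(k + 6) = k^2 + 11*k + 30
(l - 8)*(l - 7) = l^2 - 15*l + 56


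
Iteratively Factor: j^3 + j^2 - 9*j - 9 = (j - 3)*(j^2 + 4*j + 3) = (j - 3)*(j + 1)*(j + 3)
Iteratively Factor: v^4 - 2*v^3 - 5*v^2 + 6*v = (v - 3)*(v^3 + v^2 - 2*v) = v*(v - 3)*(v^2 + v - 2) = v*(v - 3)*(v + 2)*(v - 1)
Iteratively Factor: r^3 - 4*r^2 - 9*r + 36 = (r - 4)*(r^2 - 9) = (r - 4)*(r + 3)*(r - 3)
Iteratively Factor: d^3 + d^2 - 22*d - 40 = (d + 4)*(d^2 - 3*d - 10) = (d - 5)*(d + 4)*(d + 2)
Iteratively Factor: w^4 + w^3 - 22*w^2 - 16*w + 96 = (w - 2)*(w^3 + 3*w^2 - 16*w - 48) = (w - 2)*(w + 3)*(w^2 - 16) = (w - 4)*(w - 2)*(w + 3)*(w + 4)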